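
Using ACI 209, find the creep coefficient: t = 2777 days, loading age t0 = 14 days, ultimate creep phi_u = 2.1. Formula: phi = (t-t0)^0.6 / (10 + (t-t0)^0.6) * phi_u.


dt = 2777 - 14 = 2763
phi = 2763^0.6 / (10 + 2763^0.6) * 2.1
= 1.933

1.933


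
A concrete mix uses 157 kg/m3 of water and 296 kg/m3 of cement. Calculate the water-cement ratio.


w/c = water / cement
w/c = 157 / 296 = 0.53

0.53


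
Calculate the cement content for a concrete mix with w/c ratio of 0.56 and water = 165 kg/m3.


Cement = water / (w/c)
= 165 / 0.56
= 294.6 kg/m3

294.6


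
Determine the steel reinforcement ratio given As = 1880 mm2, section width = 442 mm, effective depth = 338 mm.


rho = As / (b * d)
= 1880 / (442 * 338)
= 0.0126

0.0126


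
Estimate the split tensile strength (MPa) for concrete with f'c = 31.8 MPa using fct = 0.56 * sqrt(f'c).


fct = 0.56 * sqrt(31.8)
= 0.56 * 5.639
= 3.158 MPa

3.158


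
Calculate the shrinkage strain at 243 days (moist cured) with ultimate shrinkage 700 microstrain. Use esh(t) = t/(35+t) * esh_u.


esh(243) = 243 / (35 + 243) * 700
= 243 / 278 * 700
= 611.9 microstrain

611.9


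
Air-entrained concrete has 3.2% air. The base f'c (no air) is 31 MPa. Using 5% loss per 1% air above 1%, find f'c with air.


Strength loss = (3.2 - 1) * 5 = 11.0%
f'c = 31 * (1 - 11.0/100)
= 27.59 MPa

27.59


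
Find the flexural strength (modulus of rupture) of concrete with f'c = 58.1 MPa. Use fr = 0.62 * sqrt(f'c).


fr = 0.62 * sqrt(58.1)
= 4.726 MPa

4.726


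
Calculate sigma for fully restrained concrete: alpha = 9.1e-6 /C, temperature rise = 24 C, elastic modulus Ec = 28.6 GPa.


sigma = alpha * dT * Ec
= 9.1e-6 * 24 * 28.6 * 1000
= 6.246 MPa

6.246


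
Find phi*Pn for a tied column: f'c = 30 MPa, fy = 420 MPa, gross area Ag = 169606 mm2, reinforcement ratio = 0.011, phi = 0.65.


Ast = rho * Ag = 0.011 * 169606 = 1865.666 mm2
phi*Pn = 0.65 * 0.80 * (0.85 * 30 * (169606 - 1865.666) + 420 * 1865.666) / 1000
= 2631.7 kN

2631.7


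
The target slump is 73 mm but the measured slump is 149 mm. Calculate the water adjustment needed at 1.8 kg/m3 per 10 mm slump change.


Difference = 73 - 149 = -76 mm
Water adjustment = -76 * 1.8 / 10 = -13.7 kg/m3

-13.7


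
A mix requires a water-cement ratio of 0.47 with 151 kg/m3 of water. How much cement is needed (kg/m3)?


Cement = water / (w/c)
= 151 / 0.47
= 321.3 kg/m3

321.3


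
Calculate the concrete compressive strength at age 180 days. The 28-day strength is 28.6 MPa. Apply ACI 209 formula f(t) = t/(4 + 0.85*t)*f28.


f(180) = 180 / (4 + 0.85 * 180) * 28.6
= 180 / 157.0 * 28.6
= 32.79 MPa

32.79


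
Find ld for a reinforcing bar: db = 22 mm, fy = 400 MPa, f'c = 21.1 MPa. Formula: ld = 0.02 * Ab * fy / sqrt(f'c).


Ab = pi * 22^2 / 4 = 380.133 mm2
ld = 0.02 * 380.133 * 400 / sqrt(21.1)
= 662.0 mm

662.0


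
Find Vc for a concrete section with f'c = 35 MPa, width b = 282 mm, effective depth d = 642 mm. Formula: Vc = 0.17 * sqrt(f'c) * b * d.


Vc = 0.17 * sqrt(35) * 282 * 642 / 1000
= 182.08 kN

182.08


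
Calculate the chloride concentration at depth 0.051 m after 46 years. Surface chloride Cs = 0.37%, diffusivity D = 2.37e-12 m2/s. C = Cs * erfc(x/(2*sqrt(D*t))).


t_seconds = 46 * 365.25 * 24 * 3600 = 1451649600.0 s
arg = 0.051 / (2 * sqrt(2.37e-12 * 1451649600.0))
= 0.4347
erfc(0.4347) = 0.5387
C = 0.37 * 0.5387 = 0.1993%

0.1993


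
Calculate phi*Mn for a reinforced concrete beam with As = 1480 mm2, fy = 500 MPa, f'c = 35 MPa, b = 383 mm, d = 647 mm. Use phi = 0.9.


a = As * fy / (0.85 * f'c * b)
= 1480 * 500 / (0.85 * 35 * 383)
= 64.945 mm
Mn = As * fy * (d - a/2) / 10^6
= 454.7503 kN-m
phi*Mn = 0.9 * 454.7503 = 409.28 kN-m

409.28


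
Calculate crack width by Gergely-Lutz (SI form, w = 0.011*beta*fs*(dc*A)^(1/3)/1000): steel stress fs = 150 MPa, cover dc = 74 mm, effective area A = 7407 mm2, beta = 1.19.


w = 0.011 * beta * fs * (dc * A)^(1/3) / 1000
= 0.011 * 1.19 * 150 * (74 * 7407)^(1/3) / 1000
= 0.161 mm

0.161


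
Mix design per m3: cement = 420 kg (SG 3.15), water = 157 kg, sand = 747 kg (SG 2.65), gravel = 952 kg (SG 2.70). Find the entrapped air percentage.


Vol cement = 420 / (3.15 * 1000) = 0.133333 m3
Vol water = 157 / 1000 = 0.157 m3
Vol sand = 747 / (2.65 * 1000) = 0.281887 m3
Vol gravel = 952 / (2.70 * 1000) = 0.352593 m3
Total solid + water volume = 0.924813 m3
Air = (1 - 0.924813) * 100 = 7.52%

7.52


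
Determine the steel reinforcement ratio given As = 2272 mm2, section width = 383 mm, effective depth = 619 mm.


rho = As / (b * d)
= 2272 / (383 * 619)
= 0.0096

0.0096


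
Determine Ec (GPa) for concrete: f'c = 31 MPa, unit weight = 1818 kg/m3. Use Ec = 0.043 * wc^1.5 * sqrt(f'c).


Ec = 0.043 * 1818^1.5 * sqrt(31) / 1000
= 18.56 GPa

18.56


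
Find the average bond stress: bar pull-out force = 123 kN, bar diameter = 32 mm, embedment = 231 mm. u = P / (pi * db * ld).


u = P / (pi * db * ld)
= 123 * 1000 / (pi * 32 * 231)
= 5.297 MPa

5.297


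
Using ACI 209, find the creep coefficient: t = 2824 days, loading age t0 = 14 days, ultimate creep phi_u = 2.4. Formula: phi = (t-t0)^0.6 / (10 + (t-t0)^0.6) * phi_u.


dt = 2824 - 14 = 2810
phi = 2810^0.6 / (10 + 2810^0.6) * 2.4
= 2.211

2.211


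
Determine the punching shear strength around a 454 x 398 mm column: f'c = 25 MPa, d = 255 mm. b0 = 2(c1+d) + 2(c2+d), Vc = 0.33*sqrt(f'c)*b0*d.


b0 = 2*(454 + 255) + 2*(398 + 255) = 2724 mm
Vc = 0.33 * sqrt(25) * 2724 * 255 / 1000
= 1146.12 kN

1146.12


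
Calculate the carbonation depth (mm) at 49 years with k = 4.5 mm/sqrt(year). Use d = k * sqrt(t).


depth = k * sqrt(t)
= 4.5 * sqrt(49)
= 31.5 mm

31.5


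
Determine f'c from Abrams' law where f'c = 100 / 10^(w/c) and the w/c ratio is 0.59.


f'c = 100 / 10^0.59
= 100 / 3.89
= 25.7 MPa

25.7


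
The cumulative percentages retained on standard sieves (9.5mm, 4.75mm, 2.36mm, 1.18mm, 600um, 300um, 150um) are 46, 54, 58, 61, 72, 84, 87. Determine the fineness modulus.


FM = sum(cumulative % retained) / 100
= 462 / 100
= 4.62

4.62


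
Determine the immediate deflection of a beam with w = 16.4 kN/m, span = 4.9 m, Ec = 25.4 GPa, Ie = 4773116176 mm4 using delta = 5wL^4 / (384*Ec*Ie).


Convert: L = 4.9 m = 4900 mm, Ec = 25.4 GPa = 25400 MPa
delta = 5 * 16.4 * 4900^4 / (384 * 25400 * 4773116176)
= 1.02 mm

1.02


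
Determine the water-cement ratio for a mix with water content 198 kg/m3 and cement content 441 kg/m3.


w/c = water / cement
w/c = 198 / 441 = 0.449

0.449


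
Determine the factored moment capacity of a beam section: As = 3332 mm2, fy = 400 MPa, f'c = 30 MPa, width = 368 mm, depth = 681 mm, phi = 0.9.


a = As * fy / (0.85 * f'c * b)
= 3332 * 400 / (0.85 * 30 * 368)
= 142.029 mm
Mn = As * fy * (d - a/2) / 10^6
= 812.9887 kN-m
phi*Mn = 0.9 * 812.9887 = 731.69 kN-m

731.69


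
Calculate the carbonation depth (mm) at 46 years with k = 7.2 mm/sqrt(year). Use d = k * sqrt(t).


depth = k * sqrt(t)
= 7.2 * sqrt(46)
= 48.83 mm

48.83


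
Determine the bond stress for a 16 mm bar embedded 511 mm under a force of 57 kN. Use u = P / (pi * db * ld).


u = P / (pi * db * ld)
= 57 * 1000 / (pi * 16 * 511)
= 2.219 MPa

2.219


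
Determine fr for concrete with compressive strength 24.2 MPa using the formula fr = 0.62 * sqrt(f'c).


fr = 0.62 * sqrt(24.2)
= 3.05 MPa

3.05


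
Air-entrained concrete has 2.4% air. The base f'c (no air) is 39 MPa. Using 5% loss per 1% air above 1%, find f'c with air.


Strength loss = (2.4 - 1) * 5 = 7.0%
f'c = 39 * (1 - 7.0/100)
= 36.27 MPa

36.27


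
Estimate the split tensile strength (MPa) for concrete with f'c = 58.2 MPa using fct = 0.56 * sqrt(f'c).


fct = 0.56 * sqrt(58.2)
= 0.56 * 7.629
= 4.272 MPa

4.272


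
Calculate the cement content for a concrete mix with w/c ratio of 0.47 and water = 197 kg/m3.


Cement = water / (w/c)
= 197 / 0.47
= 419.1 kg/m3

419.1


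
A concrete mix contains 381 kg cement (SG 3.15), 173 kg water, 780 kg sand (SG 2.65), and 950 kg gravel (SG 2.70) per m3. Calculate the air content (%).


Vol cement = 381 / (3.15 * 1000) = 0.120952 m3
Vol water = 173 / 1000 = 0.173 m3
Vol sand = 780 / (2.65 * 1000) = 0.29434 m3
Vol gravel = 950 / (2.70 * 1000) = 0.351852 m3
Total solid + water volume = 0.940144 m3
Air = (1 - 0.940144) * 100 = 5.99%

5.99


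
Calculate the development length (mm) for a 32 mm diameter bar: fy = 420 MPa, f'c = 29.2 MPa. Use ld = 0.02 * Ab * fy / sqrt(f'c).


Ab = pi * 32^2 / 4 = 804.248 mm2
ld = 0.02 * 804.248 * 420 / sqrt(29.2)
= 1250.2 mm

1250.2


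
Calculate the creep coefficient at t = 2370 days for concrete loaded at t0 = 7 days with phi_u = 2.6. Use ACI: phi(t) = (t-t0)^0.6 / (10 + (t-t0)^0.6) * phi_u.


dt = 2370 - 7 = 2363
phi = 2363^0.6 / (10 + 2363^0.6) * 2.6
= 2.375

2.375


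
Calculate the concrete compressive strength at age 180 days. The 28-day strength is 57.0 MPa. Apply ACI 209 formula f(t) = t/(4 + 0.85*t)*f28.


f(180) = 180 / (4 + 0.85 * 180) * 57.0
= 180 / 157.0 * 57.0
= 65.35 MPa

65.35


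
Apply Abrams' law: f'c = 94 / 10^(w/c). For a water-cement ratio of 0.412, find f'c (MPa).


f'c = 94 / 10^0.412
= 94 / 2.582
= 36.4 MPa

36.4


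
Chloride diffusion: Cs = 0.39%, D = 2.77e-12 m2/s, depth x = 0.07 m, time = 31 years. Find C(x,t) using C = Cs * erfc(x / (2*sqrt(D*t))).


t_seconds = 31 * 365.25 * 24 * 3600 = 978285600.0 s
arg = 0.07 / (2 * sqrt(2.77e-12 * 978285600.0))
= 0.6723
erfc(0.6723) = 0.3417
C = 0.39 * 0.3417 = 0.1333%

0.1333


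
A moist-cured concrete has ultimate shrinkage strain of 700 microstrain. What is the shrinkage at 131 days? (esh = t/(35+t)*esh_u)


esh(131) = 131 / (35 + 131) * 700
= 131 / 166 * 700
= 552.4 microstrain

552.4


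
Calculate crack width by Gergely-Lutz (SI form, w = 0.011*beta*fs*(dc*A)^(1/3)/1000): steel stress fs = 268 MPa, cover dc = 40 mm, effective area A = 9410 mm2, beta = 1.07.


w = 0.011 * beta * fs * (dc * A)^(1/3) / 1000
= 0.011 * 1.07 * 268 * (40 * 9410)^(1/3) / 1000
= 0.228 mm

0.228


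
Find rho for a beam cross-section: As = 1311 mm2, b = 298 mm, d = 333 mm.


rho = As / (b * d)
= 1311 / (298 * 333)
= 0.0132

0.0132


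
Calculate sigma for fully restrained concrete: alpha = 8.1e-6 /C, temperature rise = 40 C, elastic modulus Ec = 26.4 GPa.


sigma = alpha * dT * Ec
= 8.1e-6 * 40 * 26.4 * 1000
= 8.554 MPa

8.554


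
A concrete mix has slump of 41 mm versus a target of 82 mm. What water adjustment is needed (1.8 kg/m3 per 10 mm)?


Difference = 82 - 41 = 41 mm
Water adjustment = 41 * 1.8 / 10 = 7.4 kg/m3

7.4


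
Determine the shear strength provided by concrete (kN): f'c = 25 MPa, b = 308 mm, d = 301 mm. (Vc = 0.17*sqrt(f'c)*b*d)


Vc = 0.17 * sqrt(25) * 308 * 301 / 1000
= 78.8 kN

78.8


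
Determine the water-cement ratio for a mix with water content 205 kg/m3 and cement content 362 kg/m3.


w/c = water / cement
w/c = 205 / 362 = 0.566

0.566


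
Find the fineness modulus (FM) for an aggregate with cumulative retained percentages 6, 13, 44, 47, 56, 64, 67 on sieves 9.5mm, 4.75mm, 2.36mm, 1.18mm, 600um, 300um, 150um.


FM = sum(cumulative % retained) / 100
= 297 / 100
= 2.97

2.97


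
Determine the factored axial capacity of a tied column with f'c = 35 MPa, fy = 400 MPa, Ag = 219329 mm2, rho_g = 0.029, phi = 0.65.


Ast = rho * Ag = 0.029 * 219329 = 6360.541 mm2
phi*Pn = 0.65 * 0.80 * (0.85 * 35 * (219329 - 6360.541) + 400 * 6360.541) / 1000
= 4617.61 kN

4617.61


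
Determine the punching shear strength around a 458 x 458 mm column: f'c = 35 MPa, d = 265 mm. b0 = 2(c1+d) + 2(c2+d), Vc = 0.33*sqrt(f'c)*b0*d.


b0 = 2*(458 + 265) + 2*(458 + 265) = 2892 mm
Vc = 0.33 * sqrt(35) * 2892 * 265 / 1000
= 1496.21 kN

1496.21


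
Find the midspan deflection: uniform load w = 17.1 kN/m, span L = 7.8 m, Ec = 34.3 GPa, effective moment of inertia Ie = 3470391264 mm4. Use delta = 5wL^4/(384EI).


Convert: L = 7.8 m = 7800 mm, Ec = 34.3 GPa = 34300 MPa
delta = 5 * 17.1 * 7800^4 / (384 * 34300 * 3470391264)
= 6.92 mm

6.92


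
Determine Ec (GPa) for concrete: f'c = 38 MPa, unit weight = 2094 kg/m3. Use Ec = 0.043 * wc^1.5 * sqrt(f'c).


Ec = 0.043 * 2094^1.5 * sqrt(38) / 1000
= 25.4 GPa

25.4


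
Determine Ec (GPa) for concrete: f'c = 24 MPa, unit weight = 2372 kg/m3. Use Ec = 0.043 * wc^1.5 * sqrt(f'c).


Ec = 0.043 * 2372^1.5 * sqrt(24) / 1000
= 24.34 GPa

24.34


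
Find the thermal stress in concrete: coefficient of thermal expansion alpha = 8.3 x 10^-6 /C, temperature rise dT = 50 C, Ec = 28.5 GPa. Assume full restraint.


sigma = alpha * dT * Ec
= 8.3e-6 * 50 * 28.5 * 1000
= 11.827 MPa

11.827


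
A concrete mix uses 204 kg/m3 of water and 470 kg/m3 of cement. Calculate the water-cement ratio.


w/c = water / cement
w/c = 204 / 470 = 0.434

0.434


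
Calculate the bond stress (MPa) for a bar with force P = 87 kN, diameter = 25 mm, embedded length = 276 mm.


u = P / (pi * db * ld)
= 87 * 1000 / (pi * 25 * 276)
= 4.013 MPa

4.013


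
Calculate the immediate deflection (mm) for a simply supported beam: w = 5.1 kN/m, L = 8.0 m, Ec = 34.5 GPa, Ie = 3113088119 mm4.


Convert: L = 8.0 m = 8000 mm, Ec = 34.5 GPa = 34500 MPa
delta = 5 * 5.1 * 8000^4 / (384 * 34500 * 3113088119)
= 2.53 mm

2.53


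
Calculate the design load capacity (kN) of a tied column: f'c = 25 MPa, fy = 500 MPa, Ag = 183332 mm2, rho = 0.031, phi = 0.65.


Ast = rho * Ag = 0.031 * 183332 = 5683.292 mm2
phi*Pn = 0.65 * 0.80 * (0.85 * 25 * (183332 - 5683.292) + 500 * 5683.292) / 1000
= 3440.67 kN

3440.67


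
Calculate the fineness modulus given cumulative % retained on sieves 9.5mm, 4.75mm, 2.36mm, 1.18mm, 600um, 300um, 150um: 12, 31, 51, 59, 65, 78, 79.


FM = sum(cumulative % retained) / 100
= 375 / 100
= 3.75

3.75


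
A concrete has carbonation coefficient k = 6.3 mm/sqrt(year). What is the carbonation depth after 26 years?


depth = k * sqrt(t)
= 6.3 * sqrt(26)
= 32.12 mm

32.12


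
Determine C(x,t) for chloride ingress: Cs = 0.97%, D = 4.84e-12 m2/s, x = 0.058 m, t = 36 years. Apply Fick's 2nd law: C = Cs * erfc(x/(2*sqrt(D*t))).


t_seconds = 36 * 365.25 * 24 * 3600 = 1136073600.0 s
arg = 0.058 / (2 * sqrt(4.84e-12 * 1136073600.0))
= 0.3911
erfc(0.3911) = 0.5802
C = 0.97 * 0.5802 = 0.5628%

0.5628


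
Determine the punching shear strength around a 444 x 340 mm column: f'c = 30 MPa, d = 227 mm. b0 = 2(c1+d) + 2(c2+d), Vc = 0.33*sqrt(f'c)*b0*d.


b0 = 2*(444 + 227) + 2*(340 + 227) = 2476 mm
Vc = 0.33 * sqrt(30) * 2476 * 227 / 1000
= 1015.9 kN

1015.9


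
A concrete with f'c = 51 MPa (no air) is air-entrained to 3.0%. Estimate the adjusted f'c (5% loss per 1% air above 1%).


Strength loss = (3.0 - 1) * 5 = 10.0%
f'c = 51 * (1 - 10.0/100)
= 45.9 MPa

45.9


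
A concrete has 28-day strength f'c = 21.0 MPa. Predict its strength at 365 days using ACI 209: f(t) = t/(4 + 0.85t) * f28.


f(365) = 365 / (4 + 0.85 * 365) * 21.0
= 365 / 314.25 * 21.0
= 24.39 MPa

24.39


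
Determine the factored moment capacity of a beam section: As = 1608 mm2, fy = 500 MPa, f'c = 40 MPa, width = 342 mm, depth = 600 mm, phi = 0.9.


a = As * fy / (0.85 * f'c * b)
= 1608 * 500 / (0.85 * 40 * 342)
= 69.1434 mm
Mn = As * fy * (d - a/2) / 10^6
= 454.6043 kN-m
phi*Mn = 0.9 * 454.6043 = 409.14 kN-m

409.14


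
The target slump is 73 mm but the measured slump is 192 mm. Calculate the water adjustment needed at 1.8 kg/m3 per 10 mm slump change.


Difference = 73 - 192 = -119 mm
Water adjustment = -119 * 1.8 / 10 = -21.4 kg/m3

-21.4


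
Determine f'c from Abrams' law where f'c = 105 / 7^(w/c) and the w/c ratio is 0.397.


f'c = 105 / 7^0.397
= 105 / 2.165
= 48.49 MPa

48.49


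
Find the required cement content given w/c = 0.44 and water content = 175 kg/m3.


Cement = water / (w/c)
= 175 / 0.44
= 397.7 kg/m3

397.7


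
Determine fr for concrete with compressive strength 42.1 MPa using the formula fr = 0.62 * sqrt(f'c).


fr = 0.62 * sqrt(42.1)
= 4.023 MPa

4.023


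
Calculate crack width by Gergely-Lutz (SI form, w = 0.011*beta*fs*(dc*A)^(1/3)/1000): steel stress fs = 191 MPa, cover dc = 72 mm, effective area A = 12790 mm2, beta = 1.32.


w = 0.011 * beta * fs * (dc * A)^(1/3) / 1000
= 0.011 * 1.32 * 191 * (72 * 12790)^(1/3) / 1000
= 0.27 mm

0.27


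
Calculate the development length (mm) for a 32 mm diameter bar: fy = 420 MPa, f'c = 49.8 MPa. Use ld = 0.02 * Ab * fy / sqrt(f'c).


Ab = pi * 32^2 / 4 = 804.248 mm2
ld = 0.02 * 804.248 * 420 / sqrt(49.8)
= 957.3 mm

957.3


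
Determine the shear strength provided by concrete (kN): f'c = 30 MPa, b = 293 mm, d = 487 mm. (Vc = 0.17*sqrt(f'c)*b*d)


Vc = 0.17 * sqrt(30) * 293 * 487 / 1000
= 132.86 kN

132.86


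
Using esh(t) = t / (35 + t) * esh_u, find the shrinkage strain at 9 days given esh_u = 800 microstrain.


esh(9) = 9 / (35 + 9) * 800
= 9 / 44 * 800
= 163.6 microstrain

163.6


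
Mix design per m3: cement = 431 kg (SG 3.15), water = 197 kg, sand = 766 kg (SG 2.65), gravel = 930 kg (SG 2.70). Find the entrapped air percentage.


Vol cement = 431 / (3.15 * 1000) = 0.136825 m3
Vol water = 197 / 1000 = 0.197 m3
Vol sand = 766 / (2.65 * 1000) = 0.289057 m3
Vol gravel = 930 / (2.70 * 1000) = 0.344444 m3
Total solid + water volume = 0.967326 m3
Air = (1 - 0.967326) * 100 = 3.27%

3.27


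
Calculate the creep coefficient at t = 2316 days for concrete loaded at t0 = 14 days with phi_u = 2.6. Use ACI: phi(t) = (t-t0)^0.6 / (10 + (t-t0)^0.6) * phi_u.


dt = 2316 - 14 = 2302
phi = 2302^0.6 / (10 + 2302^0.6) * 2.6
= 2.372

2.372


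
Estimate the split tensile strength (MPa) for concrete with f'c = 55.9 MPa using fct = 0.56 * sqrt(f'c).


fct = 0.56 * sqrt(55.9)
= 0.56 * 7.477
= 4.187 MPa

4.187


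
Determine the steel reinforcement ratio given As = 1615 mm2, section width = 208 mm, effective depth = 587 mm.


rho = As / (b * d)
= 1615 / (208 * 587)
= 0.0132

0.0132


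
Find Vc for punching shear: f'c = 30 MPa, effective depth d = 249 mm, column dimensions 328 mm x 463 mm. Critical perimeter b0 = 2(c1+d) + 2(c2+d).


b0 = 2*(328 + 249) + 2*(463 + 249) = 2578 mm
Vc = 0.33 * sqrt(30) * 2578 * 249 / 1000
= 1160.26 kN

1160.26


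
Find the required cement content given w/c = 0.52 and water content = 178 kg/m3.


Cement = water / (w/c)
= 178 / 0.52
= 342.3 kg/m3

342.3


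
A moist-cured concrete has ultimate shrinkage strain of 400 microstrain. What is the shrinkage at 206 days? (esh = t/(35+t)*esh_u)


esh(206) = 206 / (35 + 206) * 400
= 206 / 241 * 400
= 341.9 microstrain

341.9


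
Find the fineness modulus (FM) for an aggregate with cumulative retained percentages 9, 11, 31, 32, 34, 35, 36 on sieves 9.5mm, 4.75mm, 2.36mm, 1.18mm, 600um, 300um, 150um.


FM = sum(cumulative % retained) / 100
= 188 / 100
= 1.88

1.88


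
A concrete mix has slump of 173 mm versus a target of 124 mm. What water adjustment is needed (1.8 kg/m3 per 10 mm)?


Difference = 124 - 173 = -49 mm
Water adjustment = -49 * 1.8 / 10 = -8.8 kg/m3

-8.8


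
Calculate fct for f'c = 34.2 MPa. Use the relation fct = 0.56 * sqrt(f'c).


fct = 0.56 * sqrt(34.2)
= 0.56 * 5.848
= 3.275 MPa

3.275


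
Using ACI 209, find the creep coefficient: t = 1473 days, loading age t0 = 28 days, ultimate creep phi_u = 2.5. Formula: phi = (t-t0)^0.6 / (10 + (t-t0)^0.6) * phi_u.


dt = 1473 - 28 = 1445
phi = 1445^0.6 / (10 + 1445^0.6) * 2.5
= 2.218

2.218


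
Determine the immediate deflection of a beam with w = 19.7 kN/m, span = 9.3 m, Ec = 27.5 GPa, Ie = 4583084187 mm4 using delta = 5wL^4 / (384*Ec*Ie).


Convert: L = 9.3 m = 9300 mm, Ec = 27.5 GPa = 27500 MPa
delta = 5 * 19.7 * 9300^4 / (384 * 27500 * 4583084187)
= 15.22 mm

15.22


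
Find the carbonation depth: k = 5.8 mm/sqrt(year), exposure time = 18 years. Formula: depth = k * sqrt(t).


depth = k * sqrt(t)
= 5.8 * sqrt(18)
= 24.61 mm

24.61


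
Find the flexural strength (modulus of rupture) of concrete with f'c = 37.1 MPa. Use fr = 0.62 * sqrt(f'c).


fr = 0.62 * sqrt(37.1)
= 3.776 MPa

3.776


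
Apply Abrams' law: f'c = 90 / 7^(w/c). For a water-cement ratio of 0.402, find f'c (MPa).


f'c = 90 / 7^0.402
= 90 / 2.186
= 41.16 MPa

41.16


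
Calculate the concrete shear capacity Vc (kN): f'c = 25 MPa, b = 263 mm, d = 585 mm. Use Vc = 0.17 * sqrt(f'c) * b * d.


Vc = 0.17 * sqrt(25) * 263 * 585 / 1000
= 130.78 kN

130.78


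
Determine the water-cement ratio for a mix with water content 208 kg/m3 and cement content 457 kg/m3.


w/c = water / cement
w/c = 208 / 457 = 0.455

0.455


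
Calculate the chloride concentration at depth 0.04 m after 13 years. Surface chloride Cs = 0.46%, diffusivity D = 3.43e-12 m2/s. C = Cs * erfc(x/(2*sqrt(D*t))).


t_seconds = 13 * 365.25 * 24 * 3600 = 410248800.0 s
arg = 0.04 / (2 * sqrt(3.43e-12 * 410248800.0))
= 0.5332
erfc(0.5332) = 0.4508
C = 0.46 * 0.4508 = 0.2074%

0.2074


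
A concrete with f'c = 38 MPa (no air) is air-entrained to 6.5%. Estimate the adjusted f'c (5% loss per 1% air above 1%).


Strength loss = (6.5 - 1) * 5 = 27.5%
f'c = 38 * (1 - 27.5/100)
= 27.55 MPa

27.55


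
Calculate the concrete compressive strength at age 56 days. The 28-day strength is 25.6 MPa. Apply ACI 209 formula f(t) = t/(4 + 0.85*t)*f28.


f(56) = 56 / (4 + 0.85 * 56) * 25.6
= 56 / 51.6 * 25.6
= 27.78 MPa

27.78


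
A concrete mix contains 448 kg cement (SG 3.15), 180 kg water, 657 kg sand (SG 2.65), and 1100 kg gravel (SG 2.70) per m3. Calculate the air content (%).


Vol cement = 448 / (3.15 * 1000) = 0.142222 m3
Vol water = 180 / 1000 = 0.18 m3
Vol sand = 657 / (2.65 * 1000) = 0.247925 m3
Vol gravel = 1100 / (2.70 * 1000) = 0.407407 m3
Total solid + water volume = 0.977554 m3
Air = (1 - 0.977554) * 100 = 2.24%

2.24


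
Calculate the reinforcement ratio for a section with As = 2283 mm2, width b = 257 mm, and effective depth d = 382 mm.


rho = As / (b * d)
= 2283 / (257 * 382)
= 0.0233

0.0233


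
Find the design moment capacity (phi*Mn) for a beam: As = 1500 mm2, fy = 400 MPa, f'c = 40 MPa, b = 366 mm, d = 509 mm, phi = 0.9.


a = As * fy / (0.85 * f'c * b)
= 1500 * 400 / (0.85 * 40 * 366)
= 48.216 mm
Mn = As * fy * (d - a/2) / 10^6
= 290.9352 kN-m
phi*Mn = 0.9 * 290.9352 = 261.84 kN-m

261.84


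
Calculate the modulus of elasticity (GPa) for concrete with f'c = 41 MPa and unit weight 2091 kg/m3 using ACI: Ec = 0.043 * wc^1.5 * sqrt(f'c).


Ec = 0.043 * 2091^1.5 * sqrt(41) / 1000
= 26.33 GPa

26.33


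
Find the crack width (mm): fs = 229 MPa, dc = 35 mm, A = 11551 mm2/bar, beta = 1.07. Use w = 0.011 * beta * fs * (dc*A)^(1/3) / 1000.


w = 0.011 * beta * fs * (dc * A)^(1/3) / 1000
= 0.011 * 1.07 * 229 * (35 * 11551)^(1/3) / 1000
= 0.199 mm

0.199


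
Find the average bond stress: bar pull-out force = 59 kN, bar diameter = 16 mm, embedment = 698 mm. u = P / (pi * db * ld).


u = P / (pi * db * ld)
= 59 * 1000 / (pi * 16 * 698)
= 1.682 MPa

1.682


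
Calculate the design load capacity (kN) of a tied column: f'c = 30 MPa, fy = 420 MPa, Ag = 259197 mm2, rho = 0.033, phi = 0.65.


Ast = rho * Ag = 0.033 * 259197 = 8553.501 mm2
phi*Pn = 0.65 * 0.80 * (0.85 * 30 * (259197 - 8553.501) + 420 * 8553.501) / 1000
= 5191.62 kN

5191.62


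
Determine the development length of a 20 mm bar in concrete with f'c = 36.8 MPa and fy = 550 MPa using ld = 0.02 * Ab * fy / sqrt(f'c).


Ab = pi * 20^2 / 4 = 314.159 mm2
ld = 0.02 * 314.159 * 550 / sqrt(36.8)
= 569.7 mm

569.7


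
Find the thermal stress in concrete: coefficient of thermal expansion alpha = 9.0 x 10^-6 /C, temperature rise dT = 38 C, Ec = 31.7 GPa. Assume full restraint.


sigma = alpha * dT * Ec
= 9.0e-6 * 38 * 31.7 * 1000
= 10.841 MPa

10.841


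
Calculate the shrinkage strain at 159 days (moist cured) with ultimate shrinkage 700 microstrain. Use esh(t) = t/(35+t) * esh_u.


esh(159) = 159 / (35 + 159) * 700
= 159 / 194 * 700
= 573.7 microstrain

573.7


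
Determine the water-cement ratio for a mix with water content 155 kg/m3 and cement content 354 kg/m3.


w/c = water / cement
w/c = 155 / 354 = 0.438

0.438


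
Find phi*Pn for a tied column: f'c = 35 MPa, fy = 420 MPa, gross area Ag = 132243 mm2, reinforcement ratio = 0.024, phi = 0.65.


Ast = rho * Ag = 0.024 * 132243 = 3173.832 mm2
phi*Pn = 0.65 * 0.80 * (0.85 * 35 * (132243 - 3173.832) + 420 * 3173.832) / 1000
= 2689.86 kN

2689.86


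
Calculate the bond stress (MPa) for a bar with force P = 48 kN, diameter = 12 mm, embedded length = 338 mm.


u = P / (pi * db * ld)
= 48 * 1000 / (pi * 12 * 338)
= 3.767 MPa

3.767


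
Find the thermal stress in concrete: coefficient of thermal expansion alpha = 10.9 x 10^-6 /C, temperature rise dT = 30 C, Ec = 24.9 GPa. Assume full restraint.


sigma = alpha * dT * Ec
= 10.9e-6 * 30 * 24.9 * 1000
= 8.142 MPa

8.142


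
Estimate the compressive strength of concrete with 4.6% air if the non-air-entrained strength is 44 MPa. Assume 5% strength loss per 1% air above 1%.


Strength loss = (4.6 - 1) * 5 = 18.0%
f'c = 44 * (1 - 18.0/100)
= 36.08 MPa

36.08


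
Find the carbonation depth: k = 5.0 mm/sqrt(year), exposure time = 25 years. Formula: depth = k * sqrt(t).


depth = k * sqrt(t)
= 5.0 * sqrt(25)
= 25.0 mm

25.0


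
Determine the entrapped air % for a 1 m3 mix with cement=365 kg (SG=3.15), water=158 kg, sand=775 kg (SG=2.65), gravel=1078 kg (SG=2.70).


Vol cement = 365 / (3.15 * 1000) = 0.115873 m3
Vol water = 158 / 1000 = 0.158 m3
Vol sand = 775 / (2.65 * 1000) = 0.292453 m3
Vol gravel = 1078 / (2.70 * 1000) = 0.399259 m3
Total solid + water volume = 0.965585 m3
Air = (1 - 0.965585) * 100 = 3.44%

3.44


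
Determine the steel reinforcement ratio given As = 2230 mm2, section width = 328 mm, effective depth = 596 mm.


rho = As / (b * d)
= 2230 / (328 * 596)
= 0.0114

0.0114


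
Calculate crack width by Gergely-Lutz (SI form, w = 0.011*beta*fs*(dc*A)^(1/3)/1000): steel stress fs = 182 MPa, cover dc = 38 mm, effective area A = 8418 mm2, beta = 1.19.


w = 0.011 * beta * fs * (dc * A)^(1/3) / 1000
= 0.011 * 1.19 * 182 * (38 * 8418)^(1/3) / 1000
= 0.163 mm

0.163


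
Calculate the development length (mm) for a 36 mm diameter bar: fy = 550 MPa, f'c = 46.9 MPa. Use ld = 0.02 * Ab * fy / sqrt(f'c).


Ab = pi * 36^2 / 4 = 1017.876 mm2
ld = 0.02 * 1017.876 * 550 / sqrt(46.9)
= 1634.9 mm

1634.9


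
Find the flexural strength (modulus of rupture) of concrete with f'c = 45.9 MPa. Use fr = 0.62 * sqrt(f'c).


fr = 0.62 * sqrt(45.9)
= 4.2 MPa

4.2


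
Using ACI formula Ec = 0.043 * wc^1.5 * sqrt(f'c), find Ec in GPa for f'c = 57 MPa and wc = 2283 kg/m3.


Ec = 0.043 * 2283^1.5 * sqrt(57) / 1000
= 35.41 GPa

35.41


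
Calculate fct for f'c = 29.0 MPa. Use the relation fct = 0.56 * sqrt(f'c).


fct = 0.56 * sqrt(29.0)
= 0.56 * 5.385
= 3.016 MPa

3.016


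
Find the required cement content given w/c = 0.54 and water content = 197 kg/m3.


Cement = water / (w/c)
= 197 / 0.54
= 364.8 kg/m3

364.8


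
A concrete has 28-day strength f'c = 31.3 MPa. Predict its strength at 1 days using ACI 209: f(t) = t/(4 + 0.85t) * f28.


f(1) = 1 / (4 + 0.85 * 1) * 31.3
= 1 / 4.85 * 31.3
= 6.45 MPa

6.45


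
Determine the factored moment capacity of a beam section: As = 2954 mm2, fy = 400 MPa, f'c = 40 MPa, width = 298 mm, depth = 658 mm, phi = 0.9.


a = As * fy / (0.85 * f'c * b)
= 2954 * 400 / (0.85 * 40 * 298)
= 116.6206 mm
Mn = As * fy * (d - a/2) / 10^6
= 708.5933 kN-m
phi*Mn = 0.9 * 708.5933 = 637.73 kN-m

637.73


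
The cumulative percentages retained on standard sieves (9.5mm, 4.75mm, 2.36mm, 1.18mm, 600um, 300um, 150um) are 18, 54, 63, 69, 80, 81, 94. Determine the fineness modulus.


FM = sum(cumulative % retained) / 100
= 459 / 100
= 4.59

4.59


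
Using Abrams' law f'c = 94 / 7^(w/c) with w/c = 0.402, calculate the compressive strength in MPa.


f'c = 94 / 7^0.402
= 94 / 2.186
= 42.99 MPa

42.99


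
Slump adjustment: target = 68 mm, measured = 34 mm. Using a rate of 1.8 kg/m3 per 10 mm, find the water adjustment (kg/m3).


Difference = 68 - 34 = 34 mm
Water adjustment = 34 * 1.8 / 10 = 6.1 kg/m3

6.1


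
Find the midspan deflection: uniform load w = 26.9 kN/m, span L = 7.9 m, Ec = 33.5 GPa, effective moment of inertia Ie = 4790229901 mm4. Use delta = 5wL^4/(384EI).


Convert: L = 7.9 m = 7900 mm, Ec = 33.5 GPa = 33500 MPa
delta = 5 * 26.9 * 7900^4 / (384 * 33500 * 4790229901)
= 8.5 mm

8.5


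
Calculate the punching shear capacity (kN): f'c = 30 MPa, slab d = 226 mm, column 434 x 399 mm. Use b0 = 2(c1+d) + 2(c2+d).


b0 = 2*(434 + 226) + 2*(399 + 226) = 2570 mm
Vc = 0.33 * sqrt(30) * 2570 * 226 / 1000
= 1049.82 kN

1049.82


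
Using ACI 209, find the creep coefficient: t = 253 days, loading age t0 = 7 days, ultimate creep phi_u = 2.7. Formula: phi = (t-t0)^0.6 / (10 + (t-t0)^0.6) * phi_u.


dt = 253 - 7 = 246
phi = 246^0.6 / (10 + 246^0.6) * 2.7
= 1.974

1.974


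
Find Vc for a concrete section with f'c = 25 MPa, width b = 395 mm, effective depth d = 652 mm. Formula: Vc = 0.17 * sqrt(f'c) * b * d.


Vc = 0.17 * sqrt(25) * 395 * 652 / 1000
= 218.91 kN

218.91


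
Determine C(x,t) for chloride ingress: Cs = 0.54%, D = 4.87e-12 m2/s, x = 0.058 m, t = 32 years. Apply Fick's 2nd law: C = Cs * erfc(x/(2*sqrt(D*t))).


t_seconds = 32 * 365.25 * 24 * 3600 = 1009843200.0 s
arg = 0.058 / (2 * sqrt(4.87e-12 * 1009843200.0))
= 0.4135
erfc(0.4135) = 0.5587
C = 0.54 * 0.5587 = 0.3017%

0.3017


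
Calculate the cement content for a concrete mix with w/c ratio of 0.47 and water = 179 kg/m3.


Cement = water / (w/c)
= 179 / 0.47
= 380.9 kg/m3

380.9


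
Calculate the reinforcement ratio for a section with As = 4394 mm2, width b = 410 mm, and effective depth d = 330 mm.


rho = As / (b * d)
= 4394 / (410 * 330)
= 0.0325

0.0325


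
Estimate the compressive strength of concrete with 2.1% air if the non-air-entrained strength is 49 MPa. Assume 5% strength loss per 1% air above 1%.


Strength loss = (2.1 - 1) * 5 = 5.5%
f'c = 49 * (1 - 5.5/100)
= 46.3 MPa

46.3


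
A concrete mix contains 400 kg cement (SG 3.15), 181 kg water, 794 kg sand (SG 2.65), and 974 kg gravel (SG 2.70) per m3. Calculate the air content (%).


Vol cement = 400 / (3.15 * 1000) = 0.126984 m3
Vol water = 181 / 1000 = 0.181 m3
Vol sand = 794 / (2.65 * 1000) = 0.299623 m3
Vol gravel = 974 / (2.70 * 1000) = 0.360741 m3
Total solid + water volume = 0.968348 m3
Air = (1 - 0.968348) * 100 = 3.17%

3.17


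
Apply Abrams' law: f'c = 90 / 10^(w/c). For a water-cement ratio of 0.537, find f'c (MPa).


f'c = 90 / 10^0.537
= 90 / 3.443
= 26.14 MPa

26.14


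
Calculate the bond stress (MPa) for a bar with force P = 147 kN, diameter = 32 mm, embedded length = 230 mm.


u = P / (pi * db * ld)
= 147 * 1000 / (pi * 32 * 230)
= 6.358 MPa

6.358


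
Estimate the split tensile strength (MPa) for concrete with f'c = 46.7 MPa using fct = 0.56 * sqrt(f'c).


fct = 0.56 * sqrt(46.7)
= 0.56 * 6.834
= 3.827 MPa

3.827


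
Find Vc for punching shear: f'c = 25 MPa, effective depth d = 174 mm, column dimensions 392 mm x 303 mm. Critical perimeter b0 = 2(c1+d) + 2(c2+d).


b0 = 2*(392 + 174) + 2*(303 + 174) = 2086 mm
Vc = 0.33 * sqrt(25) * 2086 * 174 / 1000
= 598.89 kN

598.89


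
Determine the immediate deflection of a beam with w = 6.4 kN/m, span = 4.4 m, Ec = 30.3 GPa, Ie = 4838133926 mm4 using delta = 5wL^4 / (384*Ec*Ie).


Convert: L = 4.4 m = 4400 mm, Ec = 30.3 GPa = 30300 MPa
delta = 5 * 6.4 * 4400^4 / (384 * 30300 * 4838133926)
= 0.21 mm

0.21


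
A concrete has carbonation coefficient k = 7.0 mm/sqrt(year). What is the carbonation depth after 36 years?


depth = k * sqrt(t)
= 7.0 * sqrt(36)
= 42.0 mm

42.0


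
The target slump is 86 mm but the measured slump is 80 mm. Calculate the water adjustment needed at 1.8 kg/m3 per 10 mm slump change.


Difference = 86 - 80 = 6 mm
Water adjustment = 6 * 1.8 / 10 = 1.1 kg/m3

1.1


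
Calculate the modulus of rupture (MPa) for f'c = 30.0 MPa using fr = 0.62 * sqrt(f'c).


fr = 0.62 * sqrt(30.0)
= 3.396 MPa

3.396


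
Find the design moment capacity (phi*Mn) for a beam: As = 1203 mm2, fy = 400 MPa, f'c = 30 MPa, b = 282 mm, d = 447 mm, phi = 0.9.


a = As * fy / (0.85 * f'c * b)
= 1203 * 400 / (0.85 * 30 * 282)
= 66.917 mm
Mn = As * fy * (d - a/2) / 10^6
= 198.9962 kN-m
phi*Mn = 0.9 * 198.9962 = 179.1 kN-m

179.1


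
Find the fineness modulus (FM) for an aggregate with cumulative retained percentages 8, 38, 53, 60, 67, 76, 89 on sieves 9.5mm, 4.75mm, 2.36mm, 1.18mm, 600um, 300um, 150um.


FM = sum(cumulative % retained) / 100
= 391 / 100
= 3.91

3.91


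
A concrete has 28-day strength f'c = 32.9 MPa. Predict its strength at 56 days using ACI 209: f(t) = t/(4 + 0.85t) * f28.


f(56) = 56 / (4 + 0.85 * 56) * 32.9
= 56 / 51.6 * 32.9
= 35.71 MPa

35.71


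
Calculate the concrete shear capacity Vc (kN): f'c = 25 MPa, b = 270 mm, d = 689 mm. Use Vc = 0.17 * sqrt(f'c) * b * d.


Vc = 0.17 * sqrt(25) * 270 * 689 / 1000
= 158.13 kN

158.13


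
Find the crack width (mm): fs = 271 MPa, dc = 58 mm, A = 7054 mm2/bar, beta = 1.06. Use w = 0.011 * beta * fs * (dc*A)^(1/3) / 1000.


w = 0.011 * beta * fs * (dc * A)^(1/3) / 1000
= 0.011 * 1.06 * 271 * (58 * 7054)^(1/3) / 1000
= 0.235 mm

0.235


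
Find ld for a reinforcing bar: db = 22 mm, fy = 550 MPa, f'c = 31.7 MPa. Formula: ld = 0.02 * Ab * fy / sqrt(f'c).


Ab = pi * 22^2 / 4 = 380.133 mm2
ld = 0.02 * 380.133 * 550 / sqrt(31.7)
= 742.7 mm

742.7


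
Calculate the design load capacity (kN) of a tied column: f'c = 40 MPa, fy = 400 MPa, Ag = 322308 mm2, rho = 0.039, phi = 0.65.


Ast = rho * Ag = 0.039 * 322308 = 12570.012 mm2
phi*Pn = 0.65 * 0.80 * (0.85 * 40 * (322308 - 12570.012) + 400 * 12570.012) / 1000
= 8090.73 kN

8090.73


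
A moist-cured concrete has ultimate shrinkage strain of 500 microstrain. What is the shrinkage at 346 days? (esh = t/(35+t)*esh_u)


esh(346) = 346 / (35 + 346) * 500
= 346 / 381 * 500
= 454.1 microstrain

454.1


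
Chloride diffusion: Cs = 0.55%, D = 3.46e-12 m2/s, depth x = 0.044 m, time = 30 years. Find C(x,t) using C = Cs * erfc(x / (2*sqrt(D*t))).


t_seconds = 30 * 365.25 * 24 * 3600 = 946728000.0 s
arg = 0.044 / (2 * sqrt(3.46e-12 * 946728000.0))
= 0.3844
erfc(0.3844) = 0.5867
C = 0.55 * 0.5867 = 0.3227%

0.3227


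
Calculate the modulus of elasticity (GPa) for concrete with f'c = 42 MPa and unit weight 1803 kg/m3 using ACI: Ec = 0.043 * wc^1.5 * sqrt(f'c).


Ec = 0.043 * 1803^1.5 * sqrt(42) / 1000
= 21.33 GPa

21.33


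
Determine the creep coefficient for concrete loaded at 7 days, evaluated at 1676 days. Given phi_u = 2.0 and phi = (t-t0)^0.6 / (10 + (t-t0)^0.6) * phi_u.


dt = 1676 - 7 = 1669
phi = 1669^0.6 / (10 + 1669^0.6) * 2.0
= 1.791

1.791


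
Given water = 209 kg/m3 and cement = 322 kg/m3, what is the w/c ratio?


w/c = water / cement
w/c = 209 / 322 = 0.649

0.649


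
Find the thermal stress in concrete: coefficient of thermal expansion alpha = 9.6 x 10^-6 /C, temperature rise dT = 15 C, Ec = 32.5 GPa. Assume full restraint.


sigma = alpha * dT * Ec
= 9.6e-6 * 15 * 32.5 * 1000
= 4.68 MPa

4.68


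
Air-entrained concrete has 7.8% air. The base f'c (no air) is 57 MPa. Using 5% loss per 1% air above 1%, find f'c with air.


Strength loss = (7.8 - 1) * 5 = 34.0%
f'c = 57 * (1 - 34.0/100)
= 37.62 MPa

37.62


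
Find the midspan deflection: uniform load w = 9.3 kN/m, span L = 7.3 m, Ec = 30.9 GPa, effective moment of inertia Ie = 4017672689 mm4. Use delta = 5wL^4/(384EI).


Convert: L = 7.3 m = 7300 mm, Ec = 30.9 GPa = 30900 MPa
delta = 5 * 9.3 * 7300^4 / (384 * 30900 * 4017672689)
= 2.77 mm

2.77


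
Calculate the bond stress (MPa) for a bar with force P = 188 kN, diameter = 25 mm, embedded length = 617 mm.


u = P / (pi * db * ld)
= 188 * 1000 / (pi * 25 * 617)
= 3.88 MPa

3.88


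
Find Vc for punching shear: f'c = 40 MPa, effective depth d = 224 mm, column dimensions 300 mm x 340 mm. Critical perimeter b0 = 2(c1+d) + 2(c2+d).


b0 = 2*(300 + 224) + 2*(340 + 224) = 2176 mm
Vc = 0.33 * sqrt(40) * 2176 * 224 / 1000
= 1017.3 kN

1017.3


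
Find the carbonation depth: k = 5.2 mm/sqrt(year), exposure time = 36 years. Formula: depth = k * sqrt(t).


depth = k * sqrt(t)
= 5.2 * sqrt(36)
= 31.2 mm

31.2


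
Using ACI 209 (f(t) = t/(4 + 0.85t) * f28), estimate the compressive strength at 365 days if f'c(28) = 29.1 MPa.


f(365) = 365 / (4 + 0.85 * 365) * 29.1
= 365 / 314.25 * 29.1
= 33.8 MPa

33.8


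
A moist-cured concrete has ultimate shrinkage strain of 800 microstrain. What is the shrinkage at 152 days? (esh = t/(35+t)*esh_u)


esh(152) = 152 / (35 + 152) * 800
= 152 / 187 * 800
= 650.3 microstrain

650.3


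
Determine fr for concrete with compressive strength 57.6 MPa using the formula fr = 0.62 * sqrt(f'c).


fr = 0.62 * sqrt(57.6)
= 4.705 MPa

4.705


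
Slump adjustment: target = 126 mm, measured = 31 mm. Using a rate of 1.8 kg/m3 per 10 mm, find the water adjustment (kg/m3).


Difference = 126 - 31 = 95 mm
Water adjustment = 95 * 1.8 / 10 = 17.1 kg/m3

17.1


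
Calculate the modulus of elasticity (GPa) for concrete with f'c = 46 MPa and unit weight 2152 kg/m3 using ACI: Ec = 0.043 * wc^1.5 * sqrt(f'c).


Ec = 0.043 * 2152^1.5 * sqrt(46) / 1000
= 29.11 GPa

29.11


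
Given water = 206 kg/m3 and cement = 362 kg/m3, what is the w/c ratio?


w/c = water / cement
w/c = 206 / 362 = 0.569

0.569


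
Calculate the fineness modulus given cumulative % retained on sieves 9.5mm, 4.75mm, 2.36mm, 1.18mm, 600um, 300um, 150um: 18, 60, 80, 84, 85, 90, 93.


FM = sum(cumulative % retained) / 100
= 510 / 100
= 5.1

5.1


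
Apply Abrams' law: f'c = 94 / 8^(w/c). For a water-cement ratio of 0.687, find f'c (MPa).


f'c = 94 / 8^0.687
= 94 / 4.173
= 22.53 MPa

22.53


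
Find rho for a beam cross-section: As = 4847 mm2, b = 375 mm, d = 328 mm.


rho = As / (b * d)
= 4847 / (375 * 328)
= 0.0394

0.0394


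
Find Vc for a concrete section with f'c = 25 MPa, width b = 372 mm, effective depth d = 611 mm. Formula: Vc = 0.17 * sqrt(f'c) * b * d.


Vc = 0.17 * sqrt(25) * 372 * 611 / 1000
= 193.2 kN

193.2


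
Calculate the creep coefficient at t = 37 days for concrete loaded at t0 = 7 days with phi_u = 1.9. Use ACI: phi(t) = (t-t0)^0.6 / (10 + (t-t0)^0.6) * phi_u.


dt = 37 - 7 = 30
phi = 30^0.6 / (10 + 30^0.6) * 1.9
= 0.826

0.826


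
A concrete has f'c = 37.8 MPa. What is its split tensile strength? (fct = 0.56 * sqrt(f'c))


fct = 0.56 * sqrt(37.8)
= 0.56 * 6.148
= 3.443 MPa

3.443


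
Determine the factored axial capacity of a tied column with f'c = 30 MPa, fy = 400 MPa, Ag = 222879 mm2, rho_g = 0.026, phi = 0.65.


Ast = rho * Ag = 0.026 * 222879 = 5794.854 mm2
phi*Pn = 0.65 * 0.80 * (0.85 * 30 * (222879 - 5794.854) + 400 * 5794.854) / 1000
= 4083.87 kN

4083.87


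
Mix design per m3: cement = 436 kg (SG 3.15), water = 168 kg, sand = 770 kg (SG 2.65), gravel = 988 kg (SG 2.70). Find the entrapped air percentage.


Vol cement = 436 / (3.15 * 1000) = 0.138413 m3
Vol water = 168 / 1000 = 0.168 m3
Vol sand = 770 / (2.65 * 1000) = 0.290566 m3
Vol gravel = 988 / (2.70 * 1000) = 0.365926 m3
Total solid + water volume = 0.962905 m3
Air = (1 - 0.962905) * 100 = 3.71%

3.71


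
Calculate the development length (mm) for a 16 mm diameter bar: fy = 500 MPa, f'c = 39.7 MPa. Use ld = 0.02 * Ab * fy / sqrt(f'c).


Ab = pi * 16^2 / 4 = 201.062 mm2
ld = 0.02 * 201.062 * 500 / sqrt(39.7)
= 319.1 mm

319.1
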